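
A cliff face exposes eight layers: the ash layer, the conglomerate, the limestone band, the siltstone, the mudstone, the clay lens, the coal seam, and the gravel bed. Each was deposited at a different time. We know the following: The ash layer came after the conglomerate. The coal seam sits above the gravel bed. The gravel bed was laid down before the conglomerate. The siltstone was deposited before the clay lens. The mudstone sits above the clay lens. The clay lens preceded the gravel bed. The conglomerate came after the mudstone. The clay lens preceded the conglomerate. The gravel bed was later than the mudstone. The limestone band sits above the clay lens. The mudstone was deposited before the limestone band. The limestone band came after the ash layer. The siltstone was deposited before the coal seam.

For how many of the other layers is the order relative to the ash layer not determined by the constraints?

1

Forced before the ash layer: the clay lens, the conglomerate, the gravel bed, the mudstone, and the siltstone; forced after the ash layer: the limestone band.
That leaves the coal seam with no forced order relative to the ash layer — 1.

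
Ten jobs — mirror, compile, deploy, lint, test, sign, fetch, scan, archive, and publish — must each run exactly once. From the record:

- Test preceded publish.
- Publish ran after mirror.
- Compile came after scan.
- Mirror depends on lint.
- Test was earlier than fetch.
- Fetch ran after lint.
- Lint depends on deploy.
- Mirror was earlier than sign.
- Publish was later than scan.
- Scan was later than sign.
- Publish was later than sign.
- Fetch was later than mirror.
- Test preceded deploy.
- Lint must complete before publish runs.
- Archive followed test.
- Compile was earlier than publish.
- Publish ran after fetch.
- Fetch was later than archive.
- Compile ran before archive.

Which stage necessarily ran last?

Every other stage has a chain of constraints placing it before publish, so publish is last.

publish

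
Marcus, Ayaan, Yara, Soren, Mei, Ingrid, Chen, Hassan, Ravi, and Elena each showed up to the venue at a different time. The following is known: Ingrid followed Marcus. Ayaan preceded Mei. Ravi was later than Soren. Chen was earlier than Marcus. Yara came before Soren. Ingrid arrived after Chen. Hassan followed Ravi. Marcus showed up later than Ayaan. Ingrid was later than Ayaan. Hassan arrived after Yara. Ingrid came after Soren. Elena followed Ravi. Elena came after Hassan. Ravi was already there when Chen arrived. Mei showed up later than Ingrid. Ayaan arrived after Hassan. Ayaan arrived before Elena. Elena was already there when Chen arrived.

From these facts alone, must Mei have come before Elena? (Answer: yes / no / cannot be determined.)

no

Tracing the constraints gives Elena → Chen → Ingrid → Mei, so Elena must come before Mei.
That means Mei cannot be before Elena.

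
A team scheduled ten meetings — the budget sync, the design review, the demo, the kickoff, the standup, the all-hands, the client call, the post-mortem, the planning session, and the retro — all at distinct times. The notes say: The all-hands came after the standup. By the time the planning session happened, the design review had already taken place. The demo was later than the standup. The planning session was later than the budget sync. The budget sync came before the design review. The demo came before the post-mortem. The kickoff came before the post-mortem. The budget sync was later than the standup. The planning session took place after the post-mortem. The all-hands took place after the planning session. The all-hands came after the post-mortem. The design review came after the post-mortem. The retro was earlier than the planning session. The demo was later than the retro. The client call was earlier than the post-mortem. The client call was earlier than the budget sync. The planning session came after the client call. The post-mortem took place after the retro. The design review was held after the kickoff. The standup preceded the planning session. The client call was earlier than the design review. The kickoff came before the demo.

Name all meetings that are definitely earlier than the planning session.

the budget sync, the client call, the demo, the design review, the kickoff, the post-mortem, the retro, the standup

Directly stated before the planning session: the budget sync, the client call, the design review, the post-mortem, the retro, and the standup.
The demo reaches the planning session via the demo → the post-mortem → the planning session.
The kickoff reaches the planning session via the kickoff → the post-mortem → the planning session.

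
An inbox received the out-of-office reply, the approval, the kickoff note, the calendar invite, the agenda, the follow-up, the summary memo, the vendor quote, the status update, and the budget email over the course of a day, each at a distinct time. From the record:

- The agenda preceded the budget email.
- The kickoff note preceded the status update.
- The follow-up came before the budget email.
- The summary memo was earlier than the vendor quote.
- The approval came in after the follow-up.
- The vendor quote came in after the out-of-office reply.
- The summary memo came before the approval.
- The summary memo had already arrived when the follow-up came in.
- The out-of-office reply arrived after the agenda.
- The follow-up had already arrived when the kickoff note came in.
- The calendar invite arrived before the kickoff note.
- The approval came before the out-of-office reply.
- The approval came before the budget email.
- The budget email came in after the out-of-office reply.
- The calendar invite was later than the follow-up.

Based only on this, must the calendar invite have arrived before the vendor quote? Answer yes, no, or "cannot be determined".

No chain of stated constraints runs from the calendar invite to the vendor quote, and none runs from the vendor quote to the calendar invite either.
So the relative order of the calendar invite and the vendor quote is not fixed by the given facts.

cannot be determined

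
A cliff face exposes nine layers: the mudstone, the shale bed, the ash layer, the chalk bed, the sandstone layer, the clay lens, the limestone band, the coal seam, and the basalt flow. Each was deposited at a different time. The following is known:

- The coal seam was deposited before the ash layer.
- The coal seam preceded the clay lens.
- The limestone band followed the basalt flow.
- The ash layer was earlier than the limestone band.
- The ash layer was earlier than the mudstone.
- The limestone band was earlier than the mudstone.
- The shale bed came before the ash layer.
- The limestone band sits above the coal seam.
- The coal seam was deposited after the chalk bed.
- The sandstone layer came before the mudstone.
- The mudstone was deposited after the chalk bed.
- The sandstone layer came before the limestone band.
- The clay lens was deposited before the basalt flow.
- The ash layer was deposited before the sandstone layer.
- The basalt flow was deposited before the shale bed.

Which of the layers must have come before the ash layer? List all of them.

the basalt flow, the chalk bed, the clay lens, the coal seam, the shale bed

Directly stated before the ash layer: the coal seam and the shale bed.
The basalt flow reaches the ash layer via the basalt flow → the shale bed → the ash layer.
The chalk bed reaches the ash layer via the chalk bed → the coal seam → the ash layer.
The clay lens reaches the ash layer via the clay lens → the basalt flow → the shale bed → the ash layer.
No chain forces the limestone band (or any of the others) ahead of the ash layer.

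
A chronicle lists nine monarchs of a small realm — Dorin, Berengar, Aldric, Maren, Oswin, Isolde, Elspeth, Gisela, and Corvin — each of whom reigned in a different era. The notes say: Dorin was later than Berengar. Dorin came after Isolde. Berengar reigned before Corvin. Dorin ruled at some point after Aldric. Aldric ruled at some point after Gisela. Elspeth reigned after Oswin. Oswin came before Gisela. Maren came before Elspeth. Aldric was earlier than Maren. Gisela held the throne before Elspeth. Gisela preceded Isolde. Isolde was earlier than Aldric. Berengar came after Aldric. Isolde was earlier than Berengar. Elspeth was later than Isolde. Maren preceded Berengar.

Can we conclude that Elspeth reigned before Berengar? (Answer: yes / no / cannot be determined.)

No chain of stated constraints runs from Elspeth to Berengar, and none runs from Berengar to Elspeth either.
So the relative order of Elspeth and Berengar is not fixed by the given facts.

cannot be determined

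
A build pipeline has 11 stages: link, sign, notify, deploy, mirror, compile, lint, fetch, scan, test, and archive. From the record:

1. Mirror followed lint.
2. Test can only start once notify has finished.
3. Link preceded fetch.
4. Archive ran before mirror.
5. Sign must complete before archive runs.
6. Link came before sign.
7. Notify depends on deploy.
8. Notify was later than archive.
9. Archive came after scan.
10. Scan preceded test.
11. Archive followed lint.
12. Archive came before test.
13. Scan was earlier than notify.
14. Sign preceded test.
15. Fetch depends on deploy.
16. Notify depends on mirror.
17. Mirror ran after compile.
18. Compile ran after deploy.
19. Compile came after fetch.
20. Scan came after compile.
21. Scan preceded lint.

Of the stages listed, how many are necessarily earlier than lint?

Directly stated before lint: scan.
Compile reaches lint via compile → scan → lint.
Deploy reaches lint via deploy → compile → scan → lint.
Fetch reaches lint via fetch → compile → scan → lint.
Likewise link reaches lint by chaining the stated constraints.
No chain forces notify (or any of the others) ahead of lint.
That's compile, deploy, fetch, link, and scan — 5 in all.

5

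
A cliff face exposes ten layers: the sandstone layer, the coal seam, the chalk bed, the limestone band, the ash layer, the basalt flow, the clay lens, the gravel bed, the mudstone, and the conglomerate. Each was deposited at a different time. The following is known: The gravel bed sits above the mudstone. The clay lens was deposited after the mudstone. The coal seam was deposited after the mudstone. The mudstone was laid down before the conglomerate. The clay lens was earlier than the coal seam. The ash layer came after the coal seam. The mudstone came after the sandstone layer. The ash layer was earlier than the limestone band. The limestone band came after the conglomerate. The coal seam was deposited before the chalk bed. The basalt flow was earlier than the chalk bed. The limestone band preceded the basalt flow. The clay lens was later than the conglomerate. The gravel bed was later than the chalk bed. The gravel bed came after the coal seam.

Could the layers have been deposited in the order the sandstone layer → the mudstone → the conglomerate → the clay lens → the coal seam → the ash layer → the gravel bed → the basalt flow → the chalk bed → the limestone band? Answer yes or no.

no

The constraints require the limestone band before the basalt flow, but in the proposed sequence the basalt flow appears ahead of the limestone band. That one violation is enough.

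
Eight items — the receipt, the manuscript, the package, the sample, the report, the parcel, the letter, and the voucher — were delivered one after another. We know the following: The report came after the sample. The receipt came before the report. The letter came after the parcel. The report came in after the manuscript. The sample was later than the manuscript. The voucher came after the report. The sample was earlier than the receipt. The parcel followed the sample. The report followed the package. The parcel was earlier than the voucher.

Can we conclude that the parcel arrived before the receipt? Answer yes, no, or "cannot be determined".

No chain of stated constraints runs from the parcel to the receipt, and none runs from the receipt to the parcel either.
So the relative order of the parcel and the receipt is not fixed by the given facts.

cannot be determined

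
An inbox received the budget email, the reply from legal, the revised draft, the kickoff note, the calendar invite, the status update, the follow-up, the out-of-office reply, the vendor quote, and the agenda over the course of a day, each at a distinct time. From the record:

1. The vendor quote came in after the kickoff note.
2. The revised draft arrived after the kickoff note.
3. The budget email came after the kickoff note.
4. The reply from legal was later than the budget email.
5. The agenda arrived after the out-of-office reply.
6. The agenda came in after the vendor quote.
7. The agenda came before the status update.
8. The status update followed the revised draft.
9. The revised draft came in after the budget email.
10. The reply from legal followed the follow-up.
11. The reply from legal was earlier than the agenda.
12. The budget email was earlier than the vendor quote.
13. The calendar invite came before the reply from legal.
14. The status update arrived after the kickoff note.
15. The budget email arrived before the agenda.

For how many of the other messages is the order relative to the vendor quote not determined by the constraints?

Forced before the vendor quote: the budget email and the kickoff note; forced after the vendor quote: the agenda and the status update.
That leaves the calendar invite, the follow-up, the out-of-office reply, the reply from legal, and the revised draft with no forced order relative to the vendor quote — 5.

5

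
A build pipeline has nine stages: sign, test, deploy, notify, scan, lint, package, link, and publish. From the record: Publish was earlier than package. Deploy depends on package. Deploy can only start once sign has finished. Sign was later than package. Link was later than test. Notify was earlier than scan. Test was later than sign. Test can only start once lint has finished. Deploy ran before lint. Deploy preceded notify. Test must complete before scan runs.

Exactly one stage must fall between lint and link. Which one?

Tracing the constraints gives lint → test → link, so test sits after lint and before link.
No other stage is forced both after lint and before link.

test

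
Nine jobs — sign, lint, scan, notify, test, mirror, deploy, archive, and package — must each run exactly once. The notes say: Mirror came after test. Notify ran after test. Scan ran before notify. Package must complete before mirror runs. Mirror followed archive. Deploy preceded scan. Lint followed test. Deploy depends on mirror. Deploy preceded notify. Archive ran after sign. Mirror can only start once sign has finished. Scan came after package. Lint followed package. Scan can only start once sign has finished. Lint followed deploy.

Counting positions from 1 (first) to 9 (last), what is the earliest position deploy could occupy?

6

Archive, mirror, package, sign, and test must all come before deploy — 5 forced predecessors.
Nothing else is forced ahead of deploy, so its earliest slot is position 5 + 1 = 6.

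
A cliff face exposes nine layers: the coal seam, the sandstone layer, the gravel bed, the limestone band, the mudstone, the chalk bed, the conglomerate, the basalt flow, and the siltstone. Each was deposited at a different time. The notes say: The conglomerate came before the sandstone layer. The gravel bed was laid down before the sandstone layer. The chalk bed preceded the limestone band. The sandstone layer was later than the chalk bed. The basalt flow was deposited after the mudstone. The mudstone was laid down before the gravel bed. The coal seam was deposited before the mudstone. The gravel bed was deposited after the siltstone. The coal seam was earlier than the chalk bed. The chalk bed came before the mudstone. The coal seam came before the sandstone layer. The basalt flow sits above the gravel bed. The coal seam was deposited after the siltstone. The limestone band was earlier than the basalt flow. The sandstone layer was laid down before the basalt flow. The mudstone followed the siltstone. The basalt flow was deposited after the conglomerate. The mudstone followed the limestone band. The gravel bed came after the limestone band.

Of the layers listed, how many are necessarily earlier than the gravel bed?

5

Directly stated before the gravel bed: the limestone band, the mudstone, and the siltstone.
The chalk bed reaches the gravel bed via the chalk bed → the mudstone → the gravel bed.
The coal seam reaches the gravel bed via the coal seam → the mudstone → the gravel bed.
No chain forces the sandstone layer (or any of the others) ahead of the gravel bed.
That's the chalk bed, the coal seam, the limestone band, the mudstone, and the siltstone — 5 in all.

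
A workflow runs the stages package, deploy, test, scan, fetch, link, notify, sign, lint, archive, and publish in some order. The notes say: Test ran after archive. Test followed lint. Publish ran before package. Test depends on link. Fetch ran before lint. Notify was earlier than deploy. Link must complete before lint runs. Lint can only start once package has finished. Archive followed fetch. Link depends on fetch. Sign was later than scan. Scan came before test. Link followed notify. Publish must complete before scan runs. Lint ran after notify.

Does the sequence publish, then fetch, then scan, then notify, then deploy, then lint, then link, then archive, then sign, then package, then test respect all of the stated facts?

The constraints require link before lint, but in the proposed sequence lint appears ahead of link. That one violation is enough.

no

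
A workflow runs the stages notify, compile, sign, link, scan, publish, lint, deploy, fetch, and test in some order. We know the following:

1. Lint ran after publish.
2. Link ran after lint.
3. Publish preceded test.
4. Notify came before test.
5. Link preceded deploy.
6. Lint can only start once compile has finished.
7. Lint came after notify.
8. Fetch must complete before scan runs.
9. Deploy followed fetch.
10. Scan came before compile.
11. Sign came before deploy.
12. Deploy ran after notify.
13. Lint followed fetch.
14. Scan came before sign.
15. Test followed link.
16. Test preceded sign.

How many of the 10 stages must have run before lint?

5

Directly stated before lint: compile, fetch, notify, and publish.
Scan reaches lint via scan → compile → lint.
That's compile, fetch, notify, publish, and scan — 5 in all.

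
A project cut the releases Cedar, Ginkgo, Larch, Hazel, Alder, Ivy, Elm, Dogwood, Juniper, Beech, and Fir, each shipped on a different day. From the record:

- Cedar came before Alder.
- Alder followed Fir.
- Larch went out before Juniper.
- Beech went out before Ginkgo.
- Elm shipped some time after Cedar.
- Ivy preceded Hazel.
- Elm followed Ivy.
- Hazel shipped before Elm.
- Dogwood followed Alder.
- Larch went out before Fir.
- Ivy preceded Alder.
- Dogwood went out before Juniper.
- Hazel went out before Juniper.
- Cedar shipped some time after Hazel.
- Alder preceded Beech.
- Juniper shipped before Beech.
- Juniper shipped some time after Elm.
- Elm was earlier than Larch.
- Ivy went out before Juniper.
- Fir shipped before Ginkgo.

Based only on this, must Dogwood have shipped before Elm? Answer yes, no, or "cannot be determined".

no

Tracing the constraints gives Elm → Larch → Fir → Alder → Dogwood, so Elm must come before Dogwood.
That means Dogwood cannot be before Elm.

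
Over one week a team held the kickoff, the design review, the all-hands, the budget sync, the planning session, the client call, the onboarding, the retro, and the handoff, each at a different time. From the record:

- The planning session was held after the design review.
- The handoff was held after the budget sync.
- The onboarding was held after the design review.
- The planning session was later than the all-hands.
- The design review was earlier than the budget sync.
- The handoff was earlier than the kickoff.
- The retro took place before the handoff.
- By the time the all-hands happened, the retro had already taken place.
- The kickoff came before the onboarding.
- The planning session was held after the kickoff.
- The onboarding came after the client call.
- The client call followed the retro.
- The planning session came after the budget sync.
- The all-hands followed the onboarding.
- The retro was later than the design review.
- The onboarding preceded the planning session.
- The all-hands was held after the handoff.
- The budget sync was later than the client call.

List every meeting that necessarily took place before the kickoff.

the budget sync, the client call, the design review, the handoff, the retro

Directly stated before the kickoff: the handoff.
The budget sync reaches the kickoff via the budget sync → the handoff → the kickoff.
The client call reaches the kickoff via the client call → the budget sync → the handoff → the kickoff.
The design review reaches the kickoff via the design review → the budget sync → the handoff → the kickoff.
Likewise the retro reaches the kickoff by chaining the stated constraints.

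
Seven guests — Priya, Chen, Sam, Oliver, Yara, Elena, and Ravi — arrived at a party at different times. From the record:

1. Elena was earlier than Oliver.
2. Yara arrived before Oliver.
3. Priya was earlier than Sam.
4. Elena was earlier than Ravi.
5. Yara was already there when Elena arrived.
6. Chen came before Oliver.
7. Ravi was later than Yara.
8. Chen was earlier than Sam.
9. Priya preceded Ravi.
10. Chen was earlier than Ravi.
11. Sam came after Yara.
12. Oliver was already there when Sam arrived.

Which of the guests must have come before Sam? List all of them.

Chen, Elena, Oliver, Priya, Yara

Directly stated before Sam: Chen, Oliver, Priya, and Yara.
Elena reaches Sam via Elena → Oliver → Sam.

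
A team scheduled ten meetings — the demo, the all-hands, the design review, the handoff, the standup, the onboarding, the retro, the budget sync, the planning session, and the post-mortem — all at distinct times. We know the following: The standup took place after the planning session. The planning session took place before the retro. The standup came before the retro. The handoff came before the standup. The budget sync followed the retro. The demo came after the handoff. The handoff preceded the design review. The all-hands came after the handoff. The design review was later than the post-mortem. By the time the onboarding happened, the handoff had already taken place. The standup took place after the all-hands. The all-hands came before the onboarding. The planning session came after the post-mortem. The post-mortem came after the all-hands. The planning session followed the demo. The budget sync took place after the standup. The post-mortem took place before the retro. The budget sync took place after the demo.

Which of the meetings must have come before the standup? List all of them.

the all-hands, the demo, the handoff, the planning session, the post-mortem

Directly stated before the standup: the all-hands, the handoff, and the planning session.
The demo reaches the standup via the demo → the planning session → the standup.
The post-mortem reaches the standup via the post-mortem → the planning session → the standup.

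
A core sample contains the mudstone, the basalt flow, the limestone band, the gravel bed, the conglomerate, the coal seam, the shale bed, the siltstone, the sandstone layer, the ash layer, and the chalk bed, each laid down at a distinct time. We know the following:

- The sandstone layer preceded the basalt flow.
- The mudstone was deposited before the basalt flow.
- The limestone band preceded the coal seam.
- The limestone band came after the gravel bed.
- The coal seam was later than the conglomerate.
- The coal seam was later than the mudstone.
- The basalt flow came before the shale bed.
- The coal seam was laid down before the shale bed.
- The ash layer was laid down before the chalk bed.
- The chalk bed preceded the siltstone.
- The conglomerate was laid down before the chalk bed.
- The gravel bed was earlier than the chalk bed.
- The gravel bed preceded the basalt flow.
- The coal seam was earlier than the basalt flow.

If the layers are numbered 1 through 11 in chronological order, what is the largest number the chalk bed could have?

The chalk bed must come before the siltstone — 1 layer forced after it.
Everything else can be placed before the chalk bed in some valid order, so the chalk bed can sit as late as position 11 − 1 = 10.

10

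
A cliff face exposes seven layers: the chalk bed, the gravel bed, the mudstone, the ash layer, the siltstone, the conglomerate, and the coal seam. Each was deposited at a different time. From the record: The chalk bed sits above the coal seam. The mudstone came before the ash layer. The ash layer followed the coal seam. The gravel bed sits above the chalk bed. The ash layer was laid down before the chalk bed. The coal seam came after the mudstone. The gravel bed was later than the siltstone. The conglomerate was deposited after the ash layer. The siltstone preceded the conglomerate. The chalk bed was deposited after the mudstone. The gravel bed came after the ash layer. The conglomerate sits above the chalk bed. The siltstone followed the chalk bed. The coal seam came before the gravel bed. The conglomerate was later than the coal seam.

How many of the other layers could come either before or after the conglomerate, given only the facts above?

Forced before the conglomerate: the ash layer, the chalk bed, the coal seam, the mudstone, and the siltstone.
That leaves the gravel bed with no forced order relative to the conglomerate — 1.

1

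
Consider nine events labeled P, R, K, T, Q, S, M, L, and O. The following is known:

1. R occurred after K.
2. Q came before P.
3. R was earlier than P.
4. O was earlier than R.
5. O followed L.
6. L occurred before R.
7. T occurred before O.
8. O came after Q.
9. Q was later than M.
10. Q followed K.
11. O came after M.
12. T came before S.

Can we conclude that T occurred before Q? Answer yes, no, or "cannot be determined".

No chain of stated constraints runs from T to Q, and none runs from Q to T either.
So the relative order of T and Q is not fixed by the given facts.

cannot be determined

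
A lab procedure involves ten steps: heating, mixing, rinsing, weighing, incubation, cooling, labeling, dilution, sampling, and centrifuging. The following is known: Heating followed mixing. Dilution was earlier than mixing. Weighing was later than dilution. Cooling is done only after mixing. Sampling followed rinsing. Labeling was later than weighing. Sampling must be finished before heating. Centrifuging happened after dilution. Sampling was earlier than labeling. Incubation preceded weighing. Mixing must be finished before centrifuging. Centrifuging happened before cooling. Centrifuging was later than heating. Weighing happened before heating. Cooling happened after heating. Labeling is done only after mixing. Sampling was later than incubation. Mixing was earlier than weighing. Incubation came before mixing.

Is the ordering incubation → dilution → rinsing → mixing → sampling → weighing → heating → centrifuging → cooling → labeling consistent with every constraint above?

yes

Check each stated constraint against the proposed order — e.g. dilution is ahead of centrifuging; mixing is ahead of labeling. Every pair is in the required order; nothing is violated.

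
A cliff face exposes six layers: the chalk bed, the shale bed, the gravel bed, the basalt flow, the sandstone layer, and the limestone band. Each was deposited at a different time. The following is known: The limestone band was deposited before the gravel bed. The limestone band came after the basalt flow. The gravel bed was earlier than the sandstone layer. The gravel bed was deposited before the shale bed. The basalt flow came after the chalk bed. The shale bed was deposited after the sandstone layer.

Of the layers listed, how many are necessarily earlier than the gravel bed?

Directly stated before the gravel bed: the limestone band.
The basalt flow reaches the gravel bed via the basalt flow → the limestone band → the gravel bed.
The chalk bed reaches the gravel bed via the chalk bed → the basalt flow → the limestone band → the gravel bed.
That's the basalt flow, the chalk bed, and the limestone band — 3 in all.

3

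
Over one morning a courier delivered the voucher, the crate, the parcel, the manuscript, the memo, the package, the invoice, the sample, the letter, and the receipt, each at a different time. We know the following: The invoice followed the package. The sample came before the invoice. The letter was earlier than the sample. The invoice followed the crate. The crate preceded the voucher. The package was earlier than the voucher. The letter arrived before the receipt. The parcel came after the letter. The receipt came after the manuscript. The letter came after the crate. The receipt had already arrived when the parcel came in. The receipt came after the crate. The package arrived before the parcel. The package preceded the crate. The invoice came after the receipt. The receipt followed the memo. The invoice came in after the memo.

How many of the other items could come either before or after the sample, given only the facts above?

Forced before the sample: the crate, the letter, and the package; forced after the sample: the invoice.
That leaves the manuscript, the memo, the parcel, the receipt, and the voucher with no forced order relative to the sample — 5.

5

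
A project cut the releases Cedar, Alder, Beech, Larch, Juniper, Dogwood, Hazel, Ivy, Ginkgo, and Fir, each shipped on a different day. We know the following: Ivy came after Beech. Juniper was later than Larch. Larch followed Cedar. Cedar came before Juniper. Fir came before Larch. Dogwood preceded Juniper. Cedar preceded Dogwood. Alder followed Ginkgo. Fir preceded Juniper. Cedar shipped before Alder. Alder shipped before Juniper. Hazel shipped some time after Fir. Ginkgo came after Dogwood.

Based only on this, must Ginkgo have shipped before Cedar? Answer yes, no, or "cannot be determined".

no

Tracing the constraints gives Cedar → Dogwood → Ginkgo, so Cedar must come before Ginkgo.
That means Ginkgo cannot be before Cedar.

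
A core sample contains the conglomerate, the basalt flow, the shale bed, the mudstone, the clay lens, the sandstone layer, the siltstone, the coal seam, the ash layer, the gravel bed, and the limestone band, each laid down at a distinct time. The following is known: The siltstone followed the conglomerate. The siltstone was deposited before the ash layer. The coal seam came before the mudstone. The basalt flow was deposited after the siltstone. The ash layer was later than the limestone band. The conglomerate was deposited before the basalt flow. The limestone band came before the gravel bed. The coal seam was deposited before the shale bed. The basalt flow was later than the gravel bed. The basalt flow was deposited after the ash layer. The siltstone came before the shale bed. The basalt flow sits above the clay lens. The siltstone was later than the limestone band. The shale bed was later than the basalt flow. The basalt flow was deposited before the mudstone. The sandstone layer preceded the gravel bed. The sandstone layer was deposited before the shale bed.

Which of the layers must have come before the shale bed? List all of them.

the ash layer, the basalt flow, the clay lens, the coal seam, the conglomerate, the gravel bed, the limestone band, the sandstone layer, the siltstone

Directly stated before the shale bed: the basalt flow, the coal seam, the sandstone layer, and the siltstone.
The ash layer reaches the shale bed via the ash layer → the basalt flow → the shale bed.
The clay lens reaches the shale bed via the clay lens → the basalt flow → the shale bed.
The conglomerate reaches the shale bed via the conglomerate → the basalt flow → the shale bed.
Likewise the gravel bed and the limestone band each reach the shale bed by chaining the stated constraints.
No chain forces the mudstone ahead of the shale bed.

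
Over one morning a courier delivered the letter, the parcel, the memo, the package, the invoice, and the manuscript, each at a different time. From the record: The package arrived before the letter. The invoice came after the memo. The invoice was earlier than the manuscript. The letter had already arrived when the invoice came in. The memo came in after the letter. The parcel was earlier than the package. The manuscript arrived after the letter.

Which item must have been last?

the manuscript

Every other item has a chain of constraints placing it before the manuscript, so the manuscript is last.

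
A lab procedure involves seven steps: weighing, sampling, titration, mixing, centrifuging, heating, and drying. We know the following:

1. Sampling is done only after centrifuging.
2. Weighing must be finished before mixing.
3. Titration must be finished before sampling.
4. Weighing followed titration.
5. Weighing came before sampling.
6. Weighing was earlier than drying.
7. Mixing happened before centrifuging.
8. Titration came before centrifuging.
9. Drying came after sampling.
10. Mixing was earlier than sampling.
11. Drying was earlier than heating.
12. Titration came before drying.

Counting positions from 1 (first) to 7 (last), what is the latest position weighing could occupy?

2

Weighing must come before centrifuging, drying, heating, mixing, and sampling — 5 steps forced after it.
Everything else can be placed before weighing in some valid order, so weighing can sit as late as position 7 − 5 = 2.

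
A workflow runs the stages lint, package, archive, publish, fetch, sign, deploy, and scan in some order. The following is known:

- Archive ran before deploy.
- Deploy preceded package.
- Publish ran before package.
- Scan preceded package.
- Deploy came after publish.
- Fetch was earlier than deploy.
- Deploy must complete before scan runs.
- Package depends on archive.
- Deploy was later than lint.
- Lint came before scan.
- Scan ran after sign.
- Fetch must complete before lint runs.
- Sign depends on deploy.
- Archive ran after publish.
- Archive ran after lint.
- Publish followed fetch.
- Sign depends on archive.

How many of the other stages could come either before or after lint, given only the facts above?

Forced before lint: fetch; forced after lint: archive, deploy, package, scan, and sign.
That leaves publish with no forced order relative to lint — 1.

1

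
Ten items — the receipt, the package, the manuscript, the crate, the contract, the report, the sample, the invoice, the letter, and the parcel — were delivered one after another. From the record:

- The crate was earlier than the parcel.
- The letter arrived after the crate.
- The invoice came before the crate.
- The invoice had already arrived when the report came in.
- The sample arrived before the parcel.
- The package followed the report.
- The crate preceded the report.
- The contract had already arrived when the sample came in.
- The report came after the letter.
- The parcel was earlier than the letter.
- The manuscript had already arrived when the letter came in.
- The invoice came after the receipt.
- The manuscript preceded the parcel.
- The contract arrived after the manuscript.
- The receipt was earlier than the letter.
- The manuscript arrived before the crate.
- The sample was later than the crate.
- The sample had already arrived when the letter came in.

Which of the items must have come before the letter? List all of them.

Directly stated before the letter: the crate, the manuscript, the parcel, the receipt, and the sample.
The contract reaches the letter via the contract → the sample → the letter.
The invoice reaches the letter via the invoice → the crate → the letter.

the contract, the crate, the invoice, the manuscript, the parcel, the receipt, the sample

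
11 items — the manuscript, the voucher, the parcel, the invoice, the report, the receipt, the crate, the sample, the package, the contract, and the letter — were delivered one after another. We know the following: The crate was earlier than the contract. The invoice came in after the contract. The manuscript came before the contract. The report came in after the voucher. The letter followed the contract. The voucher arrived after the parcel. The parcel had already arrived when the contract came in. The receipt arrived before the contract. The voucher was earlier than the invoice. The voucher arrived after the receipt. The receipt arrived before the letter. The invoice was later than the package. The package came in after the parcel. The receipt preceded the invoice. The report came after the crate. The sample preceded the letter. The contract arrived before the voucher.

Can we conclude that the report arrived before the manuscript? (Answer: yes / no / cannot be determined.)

Tracing the constraints gives the manuscript → the contract → the voucher → the report, so the manuscript must come before the report.
That means the report cannot be before the manuscript.

no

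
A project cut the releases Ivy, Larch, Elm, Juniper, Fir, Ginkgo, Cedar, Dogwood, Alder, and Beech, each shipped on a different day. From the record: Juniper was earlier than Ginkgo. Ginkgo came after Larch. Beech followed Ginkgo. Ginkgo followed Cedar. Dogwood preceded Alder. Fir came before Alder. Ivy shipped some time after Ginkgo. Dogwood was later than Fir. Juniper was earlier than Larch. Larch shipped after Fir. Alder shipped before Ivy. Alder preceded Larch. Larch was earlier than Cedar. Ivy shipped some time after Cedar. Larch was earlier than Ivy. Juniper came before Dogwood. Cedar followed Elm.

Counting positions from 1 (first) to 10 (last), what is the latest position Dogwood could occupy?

Dogwood must come before Alder, Beech, Cedar, Ginkgo, Ivy, and Larch — 6 releases forced after it.
Everything else can be placed before Dogwood in some valid order, so Dogwood can sit as late as position 10 − 6 = 4.

4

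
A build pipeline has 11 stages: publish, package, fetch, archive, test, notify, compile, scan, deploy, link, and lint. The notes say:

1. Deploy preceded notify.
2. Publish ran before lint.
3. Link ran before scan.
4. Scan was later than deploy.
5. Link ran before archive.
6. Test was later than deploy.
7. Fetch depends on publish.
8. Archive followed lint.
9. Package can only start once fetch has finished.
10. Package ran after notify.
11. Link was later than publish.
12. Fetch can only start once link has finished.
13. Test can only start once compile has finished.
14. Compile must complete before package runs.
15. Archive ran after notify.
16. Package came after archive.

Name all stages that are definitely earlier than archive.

deploy, link, lint, notify, publish

Directly stated before archive: link, lint, and notify.
Deploy reaches archive via deploy → notify → archive.
Publish reaches archive via publish → lint → archive.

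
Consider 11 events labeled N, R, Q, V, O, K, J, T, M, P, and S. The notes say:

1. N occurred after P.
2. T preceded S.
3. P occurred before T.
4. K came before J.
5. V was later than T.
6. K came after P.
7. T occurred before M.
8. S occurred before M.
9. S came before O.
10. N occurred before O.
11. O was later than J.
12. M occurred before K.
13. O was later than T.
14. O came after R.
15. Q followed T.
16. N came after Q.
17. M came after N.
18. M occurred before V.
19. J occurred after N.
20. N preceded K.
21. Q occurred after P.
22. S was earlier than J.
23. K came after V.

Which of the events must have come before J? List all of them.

Directly stated before J: K, N, and S.
M reaches J via M → K → J.
P reaches J via P → K → J.
Q reaches J via Q → N → J.
Likewise T and V each reach J by chaining the stated constraints.

K, M, N, P, Q, S, T, V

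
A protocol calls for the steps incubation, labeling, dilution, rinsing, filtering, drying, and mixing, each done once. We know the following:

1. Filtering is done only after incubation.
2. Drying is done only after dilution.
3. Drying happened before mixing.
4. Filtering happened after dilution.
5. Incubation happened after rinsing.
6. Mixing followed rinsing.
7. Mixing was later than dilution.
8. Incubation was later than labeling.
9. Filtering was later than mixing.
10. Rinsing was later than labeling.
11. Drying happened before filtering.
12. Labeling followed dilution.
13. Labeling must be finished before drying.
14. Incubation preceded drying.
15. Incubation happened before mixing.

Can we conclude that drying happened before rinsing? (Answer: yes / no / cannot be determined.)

no

Tracing the constraints gives rinsing → incubation → drying, so rinsing must come before drying.
That means drying cannot be before rinsing.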